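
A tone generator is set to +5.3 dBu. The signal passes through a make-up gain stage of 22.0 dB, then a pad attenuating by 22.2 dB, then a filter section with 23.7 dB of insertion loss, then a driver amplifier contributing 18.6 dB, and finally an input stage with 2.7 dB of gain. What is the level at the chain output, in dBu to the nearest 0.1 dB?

Cascaded gains and losses add directly in dB.
+5.3 + 22.0 − 22.2 − 23.7 + 18.6 + 2.7 = +2.7 dBu.

+2.7 dBu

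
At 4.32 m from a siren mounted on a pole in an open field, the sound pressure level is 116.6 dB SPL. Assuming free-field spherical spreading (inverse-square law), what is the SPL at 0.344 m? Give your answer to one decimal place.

138.6 dB SPL

For a point source in a free field, ΔL = −20·log₁₀(d₂/d₁).
ΔL = −20·log₁₀(0.344/4.32) = 21.98 dB, so L₂ = 116.6 + (21.98) = 138.6 dB SPL.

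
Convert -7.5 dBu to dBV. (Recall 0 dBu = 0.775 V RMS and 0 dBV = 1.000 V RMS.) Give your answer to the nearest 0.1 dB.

-9.7 dBV

The offset between the scales is 20·log₁₀(0.775/1.000) = −2.214 dB.
So dBV = -7.5 − 2.214 = -9.7 dBV.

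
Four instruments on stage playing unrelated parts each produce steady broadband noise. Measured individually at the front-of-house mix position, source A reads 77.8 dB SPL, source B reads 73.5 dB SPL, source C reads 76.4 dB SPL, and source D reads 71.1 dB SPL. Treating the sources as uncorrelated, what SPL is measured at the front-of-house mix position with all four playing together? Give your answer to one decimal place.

Incoherent sources sum as intensities:
L_total = 10·log₁₀(10^(77.8/10) + 10^(73.5/10) + 10^(76.4/10) + 10^(71.1/10)) = 10·log₁₀(139200000) = 81.4 dB SPL.

81.4 dB SPL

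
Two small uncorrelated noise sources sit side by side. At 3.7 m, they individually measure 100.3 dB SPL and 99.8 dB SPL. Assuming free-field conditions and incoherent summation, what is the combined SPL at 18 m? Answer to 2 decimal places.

89.33 dB SPL

Combined at 3.7 m: 10·log₁₀(10^(100.3/10)+10^(99.8/10)) = 103.067 dB SPL.
Then apply −20·log₁₀(18/3.7) = -13.741 dB → 89.33 dB SPL.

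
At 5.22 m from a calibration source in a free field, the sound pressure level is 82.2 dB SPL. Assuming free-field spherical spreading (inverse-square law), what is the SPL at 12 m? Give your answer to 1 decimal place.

75.0 dB SPL

For a point source in a free field, ΔL = −20·log₁₀(d₂/d₁).
ΔL = −20·log₁₀(12/5.22) = -7.23 dB, so L₂ = 82.2 + (-7.23) = 75.0 dB SPL.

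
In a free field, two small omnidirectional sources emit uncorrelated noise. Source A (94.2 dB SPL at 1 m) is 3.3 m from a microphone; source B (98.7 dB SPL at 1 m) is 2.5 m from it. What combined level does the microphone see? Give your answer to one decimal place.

At the listener: L_A = 94.2 − 20·log₁₀(3.3) = 83.83 dB; L_B = 98.7 − 20·log₁₀(2.5) = 90.74 dB.
Combined: 10·log₁₀(10^(83.83/10)+10^(90.74/10)) = 91.5 dB SPL.

91.5 dB SPL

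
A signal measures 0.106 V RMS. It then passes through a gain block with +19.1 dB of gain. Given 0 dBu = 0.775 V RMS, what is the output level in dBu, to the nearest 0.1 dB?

+1.8 dBu

Input level: 20·log₁₀(0.106/0.775) = -17.28 dBu.
Output: -17.28 + 19.1 = +1.8 dBu.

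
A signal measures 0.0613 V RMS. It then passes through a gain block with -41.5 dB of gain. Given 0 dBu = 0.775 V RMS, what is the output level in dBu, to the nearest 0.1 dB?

-63.5 dBu

Input level: 20·log₁₀(0.0613/0.775) = -22.04 dBu.
Output: -22.04 − 41.5 = -63.5 dBu.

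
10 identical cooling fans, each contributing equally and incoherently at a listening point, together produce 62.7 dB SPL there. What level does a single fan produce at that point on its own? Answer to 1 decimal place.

52.7 dB SPL

10 equal incoherent sources add 10·log₁₀(10) = 10.00 dB over one source.
L_one = 62.7 − 10.00 = 52.7 dB SPL.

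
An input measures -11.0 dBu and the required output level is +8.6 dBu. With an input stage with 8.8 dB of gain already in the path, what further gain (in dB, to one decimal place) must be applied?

10.8 dB

The required make-up gain is the shortfall in the dB sum.
G = +8.6 − (-11.0) − 8.8 = 10.8 dB.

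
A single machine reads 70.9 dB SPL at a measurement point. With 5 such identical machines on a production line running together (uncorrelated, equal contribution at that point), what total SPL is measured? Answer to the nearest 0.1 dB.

77.9 dB SPL

5 equal incoherent sources raise the level by 10·log₁₀(5) = 6.99 dB.
L_total = 70.9 + 6.99 = 77.9 dB SPL.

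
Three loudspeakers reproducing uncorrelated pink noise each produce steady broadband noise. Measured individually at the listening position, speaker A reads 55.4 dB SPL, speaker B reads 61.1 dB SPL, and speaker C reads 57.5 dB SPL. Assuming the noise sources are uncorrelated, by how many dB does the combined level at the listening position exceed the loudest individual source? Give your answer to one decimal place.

Uncorrelated sources add in intensity (power), not in dB.
L_total = 10·log₁₀(10^(55.4/10) + 10^(61.1/10) + 10^(57.5/10)) = 63.42 dB SPL.
Excess over the loudest (61.1 dB): 63.42 − 61.1 = 2.3 dB.

2.3 dB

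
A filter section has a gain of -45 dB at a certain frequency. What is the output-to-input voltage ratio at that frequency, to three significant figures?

Voltage ratio = 10^(dB/20).
10^(-45/20) = 10^(-2.250) = 0.00562.

0.00562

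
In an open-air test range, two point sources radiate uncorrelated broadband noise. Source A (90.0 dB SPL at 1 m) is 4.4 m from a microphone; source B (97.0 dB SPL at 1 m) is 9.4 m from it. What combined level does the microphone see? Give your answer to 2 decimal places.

80.35 dB SPL

At the listener: L_A = 90.0 − 20·log₁₀(4.4) = 77.131 dB; L_B = 97.0 − 20·log₁₀(9.4) = 77.537 dB.
Combined: 10·log₁₀(10^(77.131/10)+10^(77.537/10)) = 80.35 dB SPL.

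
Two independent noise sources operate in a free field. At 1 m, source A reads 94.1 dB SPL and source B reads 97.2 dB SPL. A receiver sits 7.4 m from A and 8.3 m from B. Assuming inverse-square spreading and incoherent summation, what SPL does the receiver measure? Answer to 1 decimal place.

80.9 dB SPL

At the listener: L_A = 94.1 − 20·log₁₀(7.4) = 76.72 dB; L_B = 97.2 − 20·log₁₀(8.3) = 78.82 dB.
Combined: 10·log₁₀(10^(76.72/10)+10^(78.82/10)) = 80.9 dB SPL.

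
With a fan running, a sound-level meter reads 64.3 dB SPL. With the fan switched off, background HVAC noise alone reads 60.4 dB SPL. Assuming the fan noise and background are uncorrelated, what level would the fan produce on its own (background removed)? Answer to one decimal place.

Subtract intensities: L_src = 10·log₁₀(10^(L_total/10) − 10^(L_bg/10)).
L_src = 10·log₁₀(10^(64.3/10) − 10^(60.4/10)) = 10·log₁₀(1595000) = 62.0 dB SPL.

62.0 dB SPL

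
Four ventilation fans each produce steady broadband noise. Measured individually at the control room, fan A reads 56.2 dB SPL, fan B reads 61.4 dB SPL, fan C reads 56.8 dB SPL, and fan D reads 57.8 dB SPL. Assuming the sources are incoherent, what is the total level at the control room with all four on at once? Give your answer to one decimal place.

64.6 dB SPL

Add the sources as powers (linear), then convert back to dB:
L_total = 10·log₁₀(10^(56.2/10) + 10^(61.4/10) + 10^(56.8/10) + 10^(57.8/10)) = 10·log₁₀(2878000) = 64.6 dB SPL.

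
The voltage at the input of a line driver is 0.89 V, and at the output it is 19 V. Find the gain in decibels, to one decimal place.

Voltage is an amplitude quantity, so gain = 20·log₁₀(V_out/V_in).
20·log₁₀(19/0.89) = 20·log₁₀(21.35) = 26.6 dB.

26.6 dB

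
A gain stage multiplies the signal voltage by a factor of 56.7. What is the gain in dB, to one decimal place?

Voltage ratio → dB uses the 20·log₁₀ form:
20·log₁₀(56.7) = 35.1 dB.

35.1 dB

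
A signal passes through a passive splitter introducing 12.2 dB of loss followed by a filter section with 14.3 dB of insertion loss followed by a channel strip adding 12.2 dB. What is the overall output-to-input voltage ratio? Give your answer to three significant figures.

0.193

Net gain = (−12.2) + (−14.3) + 12.2 = -14.3 dB.
Voltage ratio = 10^(-14.3/20) = 0.193.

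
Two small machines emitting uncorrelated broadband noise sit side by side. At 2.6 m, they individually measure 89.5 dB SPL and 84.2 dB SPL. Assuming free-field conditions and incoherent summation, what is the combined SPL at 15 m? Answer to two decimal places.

Combined at 2.6 m: 10·log₁₀(10^(89.5/10)+10^(84.2/10)) = 90.623 dB SPL.
Then apply −20·log₁₀(15/2.6) = -15.222 dB → 75.40 dB SPL.

75.40 dB SPL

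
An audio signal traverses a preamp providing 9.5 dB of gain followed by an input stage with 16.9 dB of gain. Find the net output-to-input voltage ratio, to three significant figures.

Net gain = 9.5 + 16.9 = 26.4 dB.
Voltage ratio = 10^(26.4/20) = 20.9.

20.9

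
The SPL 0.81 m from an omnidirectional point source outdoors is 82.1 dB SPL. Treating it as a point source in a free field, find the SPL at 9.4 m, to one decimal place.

60.8 dB SPL

Inverse-square spreading gives ΔL = −20·log₁₀(d₂/d₁).
ΔL = −20·log₁₀(9.4/0.81) = -21.29 dB, so L₂ = 82.1 + (-21.29) = 60.8 dB SPL.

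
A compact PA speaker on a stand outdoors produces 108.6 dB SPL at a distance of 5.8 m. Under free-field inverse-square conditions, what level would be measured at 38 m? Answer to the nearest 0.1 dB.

For a point source in a free field, ΔL = −20·log₁₀(d₂/d₁).
ΔL = −20·log₁₀(38/5.8) = -16.33 dB, so L₂ = 108.6 + (-16.33) = 92.3 dB SPL.

92.3 dB SPL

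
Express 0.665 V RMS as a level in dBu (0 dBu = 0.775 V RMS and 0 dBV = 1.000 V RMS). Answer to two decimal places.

dBu = 20·log₁₀(V / 0.775 V).
20·log₁₀(0.665/0.775) = -1.33 dBu.

-1.33 dBu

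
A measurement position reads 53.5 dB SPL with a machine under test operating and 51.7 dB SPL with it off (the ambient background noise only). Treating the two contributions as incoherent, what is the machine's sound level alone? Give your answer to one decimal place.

48.8 dB SPL

Remove the background by subtracting linear intensities:
L_src = 10·log₁₀(10^(53.5/10) − 10^(51.7/10)) = 10·log₁₀(75960) = 48.8 dB SPL.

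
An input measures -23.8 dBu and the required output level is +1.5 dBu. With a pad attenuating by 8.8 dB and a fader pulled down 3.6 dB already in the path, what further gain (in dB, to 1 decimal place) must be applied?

37.7 dB

The required make-up gain is the shortfall in the dB sum.
G = +1.5 − (-23.8) + 8.8 + 3.6 = 37.7 dB.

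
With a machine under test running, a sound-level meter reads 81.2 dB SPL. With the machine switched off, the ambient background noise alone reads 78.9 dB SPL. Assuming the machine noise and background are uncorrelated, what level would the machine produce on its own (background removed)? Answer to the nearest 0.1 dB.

Background correction is a power subtraction:
L_src = 10·log₁₀(10^(81.2/10) − 10^(78.9/10)) = 10·log₁₀(54200000) = 77.3 dB SPL.

77.3 dB SPL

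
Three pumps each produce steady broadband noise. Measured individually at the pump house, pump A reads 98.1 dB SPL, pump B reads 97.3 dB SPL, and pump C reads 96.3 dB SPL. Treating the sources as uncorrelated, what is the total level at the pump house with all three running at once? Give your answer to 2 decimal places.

102.07 dB SPL

Incoherent sources sum as intensities:
L_total = 10·log₁₀(10^(98.1/10) + 10^(97.3/10) + 10^(96.3/10)) = 10·log₁₀(16093000000) = 102.07 dB SPL.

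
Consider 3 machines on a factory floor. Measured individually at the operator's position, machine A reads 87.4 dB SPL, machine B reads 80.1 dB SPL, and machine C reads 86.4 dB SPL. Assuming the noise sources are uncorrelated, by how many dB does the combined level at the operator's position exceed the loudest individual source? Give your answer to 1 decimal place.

Uncorrelated sources add in intensity (power), not in dB.
L_total = 10·log₁₀(10^(87.4/10) + 10^(80.1/10) + 10^(86.4/10)) = 90.37 dB SPL.
Excess over the loudest (87.4 dB): 90.37 − 87.4 = 3.0 dB.

3.0 dB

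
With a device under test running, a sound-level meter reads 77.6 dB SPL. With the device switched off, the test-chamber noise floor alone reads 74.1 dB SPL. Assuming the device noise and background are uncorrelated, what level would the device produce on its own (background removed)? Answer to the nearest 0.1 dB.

Background correction is a power subtraction:
L_src = 10·log₁₀(10^(77.6/10) − 10^(74.1/10)) = 10·log₁₀(31840000) = 75.0 dB SPL.

75.0 dB SPL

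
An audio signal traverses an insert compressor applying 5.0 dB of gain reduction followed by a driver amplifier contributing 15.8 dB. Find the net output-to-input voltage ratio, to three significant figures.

Net gain = (−5.0) + 15.8 = 10.8 dB.
Voltage ratio = 10^(10.8/20) = 3.47.

3.47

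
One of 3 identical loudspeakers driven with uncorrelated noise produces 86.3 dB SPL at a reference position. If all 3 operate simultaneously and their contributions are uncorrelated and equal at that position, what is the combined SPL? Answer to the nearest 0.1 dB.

91.1 dB SPL

3 equal incoherent sources raise the level by 10·log₁₀(3) = 4.77 dB.
L_total = 86.3 + 4.77 = 91.1 dB SPL.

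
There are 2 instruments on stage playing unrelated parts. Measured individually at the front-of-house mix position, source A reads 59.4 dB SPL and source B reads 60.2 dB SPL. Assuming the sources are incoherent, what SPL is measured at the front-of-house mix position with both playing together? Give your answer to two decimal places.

62.83 dB SPL

Incoherent sources sum as intensities:
L_total = 10·log₁₀(10^(59.4/10) + 10^(60.2/10)) = 10·log₁₀(1918000) = 62.83 dB SPL.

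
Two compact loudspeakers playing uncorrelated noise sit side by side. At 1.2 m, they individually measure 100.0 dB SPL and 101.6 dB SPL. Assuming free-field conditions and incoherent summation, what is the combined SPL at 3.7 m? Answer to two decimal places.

Combined at 1.2 m: 10·log₁₀(10^(100.0/10)+10^(101.6/10)) = 103.884 dB SPL.
Then apply −20·log₁₀(3.7/1.2) = -9.780 dB → 94.10 dB SPL.

94.10 dB SPL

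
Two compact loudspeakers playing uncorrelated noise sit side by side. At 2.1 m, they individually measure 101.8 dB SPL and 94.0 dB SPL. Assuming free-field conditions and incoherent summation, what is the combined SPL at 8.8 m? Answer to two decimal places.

Combined at 2.1 m: 10·log₁₀(10^(101.8/10)+10^(94.0/10)) = 102.467 dB SPL.
Then apply −20·log₁₀(8.8/2.1) = -12.445 dB → 90.02 dB SPL.

90.02 dB SPL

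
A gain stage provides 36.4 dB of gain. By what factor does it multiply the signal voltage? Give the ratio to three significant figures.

Voltage ratio = 10^(dB/20).
10^(36.4/20) = 10^(1.820) = 66.1.

66.1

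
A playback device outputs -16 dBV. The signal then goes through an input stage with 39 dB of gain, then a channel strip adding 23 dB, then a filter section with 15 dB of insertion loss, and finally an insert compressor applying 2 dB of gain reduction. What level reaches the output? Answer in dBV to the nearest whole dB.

+29 dBV

In dB, series stages simply add:
-16 + 39 + 23 − 15 − 2 = +29 dBV.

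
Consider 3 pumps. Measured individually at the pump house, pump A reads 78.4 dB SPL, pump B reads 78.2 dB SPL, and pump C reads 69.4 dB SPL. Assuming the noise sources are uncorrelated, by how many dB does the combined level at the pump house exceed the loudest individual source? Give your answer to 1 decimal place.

3.2 dB

Incoherent sources sum as intensities:
L_total = 10·log₁₀(10^(78.4/10) + 10^(78.2/10) + 10^(69.4/10)) = 81.58 dB SPL.
Excess over the loudest (78.4 dB): 81.58 − 78.4 = 3.2 dB.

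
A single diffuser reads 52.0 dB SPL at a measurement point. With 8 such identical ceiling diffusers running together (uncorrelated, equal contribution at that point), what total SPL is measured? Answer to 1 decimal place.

61.0 dB SPL

8 equal incoherent sources raise the level by 10·log₁₀(8) = 9.03 dB.
L_total = 52.0 + 9.03 = 61.0 dB SPL.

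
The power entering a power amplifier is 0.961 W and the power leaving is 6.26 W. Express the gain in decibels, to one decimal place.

For a power ratio, dB = 10·log₁₀(P₂/P₁).
10·log₁₀(6.26/0.961) = 10·log₁₀(6.514) = 8.1 dB.

8.1 dB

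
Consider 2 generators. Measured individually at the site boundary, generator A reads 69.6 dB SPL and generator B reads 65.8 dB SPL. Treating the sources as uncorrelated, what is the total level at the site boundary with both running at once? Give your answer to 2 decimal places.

71.11 dB SPL

Incoherent sources sum as intensities:
L_total = 10·log₁₀(10^(69.6/10) + 10^(65.8/10)) = 10·log₁₀(12920000) = 71.11 dB SPL.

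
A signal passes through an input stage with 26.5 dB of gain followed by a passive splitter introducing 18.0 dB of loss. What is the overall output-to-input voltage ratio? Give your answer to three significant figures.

Net gain = 26.5 + (−18.0) = 8.5 dB.
Voltage ratio = 10^(8.5/20) = 2.66.

2.66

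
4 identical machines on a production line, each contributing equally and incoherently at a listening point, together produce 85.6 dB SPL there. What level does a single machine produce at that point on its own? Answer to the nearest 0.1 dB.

4 equal incoherent sources add 10·log₁₀(4) = 6.02 dB over one source.
L_one = 85.6 − 6.02 = 79.6 dB SPL.

79.6 dB SPL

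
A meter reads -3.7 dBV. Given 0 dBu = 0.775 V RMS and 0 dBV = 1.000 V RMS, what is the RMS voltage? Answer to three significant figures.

0.653 V

V = 1.000 V × 10^(-3.7/20).
= 1.000 × 0.6531 = 0.653 V.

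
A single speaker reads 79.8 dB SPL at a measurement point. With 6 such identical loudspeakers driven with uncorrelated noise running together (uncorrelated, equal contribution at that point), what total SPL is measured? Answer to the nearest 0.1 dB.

87.6 dB SPL

6 equal incoherent sources raise the level by 10·log₁₀(6) = 7.78 dB.
L_total = 79.8 + 7.78 = 87.6 dB SPL.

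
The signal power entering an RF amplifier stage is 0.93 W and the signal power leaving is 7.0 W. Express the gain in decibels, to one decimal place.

8.8 dB

For a power ratio, dB = 10·log₁₀(P₂/P₁).
10·log₁₀(7.0/0.93) = 10·log₁₀(7.527) = 8.8 dB.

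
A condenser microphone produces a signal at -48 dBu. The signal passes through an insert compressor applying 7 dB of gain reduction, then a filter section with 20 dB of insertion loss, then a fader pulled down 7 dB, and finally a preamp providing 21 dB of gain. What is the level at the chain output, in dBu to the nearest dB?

-61 dBu

Gain stages sum in dB:
-48 − 7 − 20 − 7 + 21 = -61 dBu.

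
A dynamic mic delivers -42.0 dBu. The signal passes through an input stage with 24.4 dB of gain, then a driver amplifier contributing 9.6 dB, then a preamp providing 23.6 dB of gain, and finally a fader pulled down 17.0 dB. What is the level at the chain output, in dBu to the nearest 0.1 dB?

-1.4 dBu

Cascaded gains and losses add directly in dB.
-42.0 + 24.4 + 9.6 + 23.6 − 17.0 = -1.4 dBu.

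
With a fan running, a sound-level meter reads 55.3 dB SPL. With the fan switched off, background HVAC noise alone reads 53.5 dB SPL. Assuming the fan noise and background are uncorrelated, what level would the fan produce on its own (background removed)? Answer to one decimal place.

50.6 dB SPL

Remove the background by subtracting linear intensities:
L_src = 10·log₁₀(10^(55.3/10) − 10^(53.5/10)) = 10·log₁₀(115000) = 50.6 dB SPL.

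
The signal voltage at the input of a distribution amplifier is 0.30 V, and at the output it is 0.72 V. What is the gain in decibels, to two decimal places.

7.60 dB

For a voltage ratio, dB = 20·log₁₀(V₂/V₁).
20·log₁₀(0.72/0.30) = 20·log₁₀(2.400) = 7.60 dB.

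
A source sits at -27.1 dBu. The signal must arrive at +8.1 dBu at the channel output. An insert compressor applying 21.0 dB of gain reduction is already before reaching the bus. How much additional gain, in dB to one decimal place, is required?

The required make-up gain is the shortfall in the dB sum.
G = +8.1 − (-27.1) + 21.0 = 56.2 dB.

56.2 dB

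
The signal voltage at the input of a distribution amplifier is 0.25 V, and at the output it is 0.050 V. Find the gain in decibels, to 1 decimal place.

-14.0 dB

Voltage is an amplitude quantity, so gain = 20·log₁₀(V_out/V_in).
20·log₁₀(0.050/0.25) = 20·log₁₀(0.2000) = -14.0 dB.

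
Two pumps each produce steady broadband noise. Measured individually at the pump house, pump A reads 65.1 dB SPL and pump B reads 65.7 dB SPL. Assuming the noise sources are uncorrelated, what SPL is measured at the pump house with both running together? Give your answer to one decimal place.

Incoherent sources sum as intensities:
L_total = 10·log₁₀(10^(65.1/10) + 10^(65.7/10)) = 10·log₁₀(6951000) = 68.4 dB SPL.

68.4 dB SPL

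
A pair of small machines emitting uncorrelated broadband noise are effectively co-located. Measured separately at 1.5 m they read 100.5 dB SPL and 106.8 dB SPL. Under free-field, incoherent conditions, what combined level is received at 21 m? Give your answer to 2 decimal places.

Combined at 1.5 m: 10·log₁₀(10^(100.5/10)+10^(106.8/10)) = 107.715 dB SPL.
Then apply −20·log₁₀(21/1.5) = -22.923 dB → 84.79 dB SPL.

84.79 dB SPL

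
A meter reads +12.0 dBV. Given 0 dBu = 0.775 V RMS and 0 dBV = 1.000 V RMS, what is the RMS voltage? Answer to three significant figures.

3.98 V

V = 1.000 V × 10^(+12.0/20).
= 1.000 × 3.981 = 3.98 V.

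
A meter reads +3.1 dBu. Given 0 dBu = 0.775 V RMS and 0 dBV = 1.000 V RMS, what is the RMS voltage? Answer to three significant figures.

1.11 V

V = 0.775 V × 10^(+3.1/20).
= 0.775 × 1.429 = 1.11 V.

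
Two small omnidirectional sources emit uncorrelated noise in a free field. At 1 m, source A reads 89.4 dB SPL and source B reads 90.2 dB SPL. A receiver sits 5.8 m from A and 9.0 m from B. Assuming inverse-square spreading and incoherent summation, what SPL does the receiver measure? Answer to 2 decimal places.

75.89 dB SPL

At the listener: L_A = 89.4 − 20·log₁₀(5.8) = 74.131 dB; L_B = 90.2 − 20·log₁₀(9.0) = 71.115 dB.
Combined: 10·log₁₀(10^(74.131/10)+10^(71.115/10)) = 75.89 dB SPL.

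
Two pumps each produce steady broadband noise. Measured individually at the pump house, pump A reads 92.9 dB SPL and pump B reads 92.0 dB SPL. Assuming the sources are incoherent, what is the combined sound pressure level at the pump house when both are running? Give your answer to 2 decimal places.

95.48 dB SPL

Uncorrelated sources add in intensity (power), not in dB.
L_total = 10·log₁₀(10^(92.9/10) + 10^(92.0/10)) = 10·log₁₀(3535000000) = 95.48 dB SPL.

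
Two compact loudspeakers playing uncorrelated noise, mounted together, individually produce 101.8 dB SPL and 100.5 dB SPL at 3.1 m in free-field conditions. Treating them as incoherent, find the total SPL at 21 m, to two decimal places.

Combined at 3.1 m: 10·log₁₀(10^(101.8/10)+10^(100.5/10)) = 104.209 dB SPL.
Then apply −20·log₁₀(21/3.1) = -16.617 dB → 87.59 dB SPL.

87.59 dB SPL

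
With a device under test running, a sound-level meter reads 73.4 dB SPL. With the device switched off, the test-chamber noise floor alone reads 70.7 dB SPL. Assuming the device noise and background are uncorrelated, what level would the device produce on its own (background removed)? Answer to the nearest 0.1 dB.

70.1 dB SPL

Remove the background by subtracting linear intensities:
L_src = 10·log₁₀(10^(73.4/10) − 10^(70.7/10)) = 10·log₁₀(10130000) = 70.1 dB SPL.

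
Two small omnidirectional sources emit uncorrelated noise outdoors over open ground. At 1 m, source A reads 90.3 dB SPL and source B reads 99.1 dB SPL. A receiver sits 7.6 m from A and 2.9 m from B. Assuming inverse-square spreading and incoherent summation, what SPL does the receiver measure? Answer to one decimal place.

At the listener: L_A = 90.3 − 20·log₁₀(7.6) = 72.68 dB; L_B = 99.1 − 20·log₁₀(2.9) = 89.85 dB.
Combined: 10·log₁₀(10^(72.68/10)+10^(89.85/10)) = 89.9 dB SPL.

89.9 dB SPL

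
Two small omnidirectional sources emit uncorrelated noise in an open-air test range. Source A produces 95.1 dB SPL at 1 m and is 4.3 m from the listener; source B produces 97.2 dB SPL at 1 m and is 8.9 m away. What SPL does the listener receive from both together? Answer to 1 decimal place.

At the listener: L_A = 95.1 − 20·log₁₀(4.3) = 82.43 dB; L_B = 97.2 − 20·log₁₀(8.9) = 78.21 dB.
Combined: 10·log₁₀(10^(82.43/10)+10^(78.21/10)) = 83.8 dB SPL.

83.8 dB SPL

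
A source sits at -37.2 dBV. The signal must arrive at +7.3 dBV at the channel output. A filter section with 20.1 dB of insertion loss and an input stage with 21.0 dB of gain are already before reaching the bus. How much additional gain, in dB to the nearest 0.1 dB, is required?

The required make-up gain is the shortfall in the dB sum.
G = +7.3 − (-37.2) + 20.1 − 21.0 = 43.6 dB.

43.6 dB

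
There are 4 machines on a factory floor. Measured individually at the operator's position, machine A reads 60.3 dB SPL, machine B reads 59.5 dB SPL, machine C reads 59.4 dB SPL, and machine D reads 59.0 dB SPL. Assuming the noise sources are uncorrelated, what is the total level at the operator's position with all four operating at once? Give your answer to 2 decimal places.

65.60 dB SPL

Uncorrelated sources add in intensity (power), not in dB.
L_total = 10·log₁₀(10^(60.3/10) + 10^(59.5/10) + 10^(59.4/10) + 10^(59.0/10)) = 10·log₁₀(3628000) = 65.60 dB SPL.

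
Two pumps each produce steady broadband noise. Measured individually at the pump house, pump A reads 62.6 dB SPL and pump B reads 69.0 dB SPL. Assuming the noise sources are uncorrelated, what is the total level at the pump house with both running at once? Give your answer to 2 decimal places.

69.90 dB SPL

Incoherent sources sum as intensities:
L_total = 10·log₁₀(10^(62.6/10) + 10^(69.0/10)) = 10·log₁₀(9763000) = 69.90 dB SPL.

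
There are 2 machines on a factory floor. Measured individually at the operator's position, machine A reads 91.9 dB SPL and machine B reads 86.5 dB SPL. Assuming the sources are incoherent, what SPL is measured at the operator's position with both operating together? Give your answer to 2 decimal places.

93.00 dB SPL

Uncorrelated sources add in intensity (power), not in dB.
L_total = 10·log₁₀(10^(91.9/10) + 10^(86.5/10)) = 10·log₁₀(1996000000) = 93.00 dB SPL.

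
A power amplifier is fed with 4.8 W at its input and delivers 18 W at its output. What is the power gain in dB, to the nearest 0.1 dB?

Power is a power quantity, so gain = 10·log₁₀(P_out/P_in).
10·log₁₀(18/4.8) = 10·log₁₀(3.750) = 5.7 dB.

5.7 dB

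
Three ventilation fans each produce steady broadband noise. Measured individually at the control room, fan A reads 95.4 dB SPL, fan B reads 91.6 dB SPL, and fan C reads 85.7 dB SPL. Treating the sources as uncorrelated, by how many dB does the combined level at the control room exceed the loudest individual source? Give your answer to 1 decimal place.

Incoherent sources sum as intensities:
L_total = 10·log₁₀(10^(95.4/10) + 10^(91.6/10) + 10^(85.7/10)) = 97.23 dB SPL.
Excess over the loudest (95.4 dB): 97.23 − 95.4 = 1.8 dB.

1.8 dB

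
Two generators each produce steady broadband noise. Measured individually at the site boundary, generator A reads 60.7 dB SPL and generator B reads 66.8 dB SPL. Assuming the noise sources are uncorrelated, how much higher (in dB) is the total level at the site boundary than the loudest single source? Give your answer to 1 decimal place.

1.0 dB

Add the sources as powers (linear), then convert back to dB:
L_total = 10·log₁₀(10^(60.7/10) + 10^(66.8/10)) = 67.75 dB SPL.
Excess over the loudest (66.8 dB): 67.75 − 66.8 = 1.0 dB.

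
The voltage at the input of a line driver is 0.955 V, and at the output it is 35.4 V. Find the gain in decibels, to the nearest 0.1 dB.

31.4 dB

Voltage ratio → dB uses the 20·log₁₀ form:
20·log₁₀(35.4/0.955) = 20·log₁₀(37.07) = 31.4 dB.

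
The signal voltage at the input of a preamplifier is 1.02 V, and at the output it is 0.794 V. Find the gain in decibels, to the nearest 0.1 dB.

For a voltage ratio, dB = 20·log₁₀(V₂/V₁).
20·log₁₀(0.794/1.02) = 20·log₁₀(0.7784) = -2.2 dB.

-2.2 dB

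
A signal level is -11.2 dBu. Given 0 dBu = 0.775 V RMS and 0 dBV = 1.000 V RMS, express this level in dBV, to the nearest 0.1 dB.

The offset between the scales is 20·log₁₀(0.775/1.000) = −2.214 dB.
So dBV = -11.2 − 2.214 = -13.4 dBV.

-13.4 dBV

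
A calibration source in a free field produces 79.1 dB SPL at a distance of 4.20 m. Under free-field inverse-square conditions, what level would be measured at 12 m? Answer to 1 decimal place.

Free-field point source: level drops by 20·log₁₀ of the distance ratio.
ΔL = −20·log₁₀(12/4.20) = -9.12 dB, so L₂ = 79.1 + (-9.12) = 70.0 dB SPL.

70.0 dB SPL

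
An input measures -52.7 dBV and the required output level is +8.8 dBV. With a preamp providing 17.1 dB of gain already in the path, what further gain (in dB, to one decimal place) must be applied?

44.4 dB

The required make-up gain is the shortfall in the dB sum.
G = +8.8 − (-52.7) − 17.1 = 44.4 dB.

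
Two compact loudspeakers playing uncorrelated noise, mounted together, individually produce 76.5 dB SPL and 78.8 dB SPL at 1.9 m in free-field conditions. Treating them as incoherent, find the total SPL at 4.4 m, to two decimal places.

Combined at 1.9 m: 10·log₁₀(10^(76.5/10)+10^(78.8/10)) = 80.811 dB SPL.
Then apply −20·log₁₀(4.4/1.9) = -7.294 dB → 73.52 dB SPL.

73.52 dB SPL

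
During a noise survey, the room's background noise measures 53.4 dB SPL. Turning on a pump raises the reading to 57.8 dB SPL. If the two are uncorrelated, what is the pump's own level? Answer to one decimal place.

55.8 dB SPL

Subtract intensities: L_src = 10·log₁₀(10^(L_total/10) − 10^(L_bg/10)).
L_src = 10·log₁₀(10^(57.8/10) − 10^(53.4/10)) = 10·log₁₀(383800) = 55.8 dB SPL.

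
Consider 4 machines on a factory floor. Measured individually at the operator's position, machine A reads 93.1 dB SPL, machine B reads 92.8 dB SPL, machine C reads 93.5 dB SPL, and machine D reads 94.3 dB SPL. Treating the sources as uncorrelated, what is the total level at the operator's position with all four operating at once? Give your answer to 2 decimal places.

Uncorrelated sources add in intensity (power), not in dB.
L_total = 10·log₁₀(10^(93.1/10) + 10^(92.8/10) + 10^(93.5/10) + 10^(94.3/10)) = 10·log₁₀(8877000000) = 99.48 dB SPL.

99.48 dB SPL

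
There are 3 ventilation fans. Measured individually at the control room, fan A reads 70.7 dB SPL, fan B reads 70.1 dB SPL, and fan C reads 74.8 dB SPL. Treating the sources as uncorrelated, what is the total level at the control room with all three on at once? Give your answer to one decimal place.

Uncorrelated sources add in intensity (power), not in dB.
L_total = 10·log₁₀(10^(70.7/10) + 10^(70.1/10) + 10^(74.8/10)) = 10·log₁₀(52180000) = 77.2 dB SPL.

77.2 dB SPL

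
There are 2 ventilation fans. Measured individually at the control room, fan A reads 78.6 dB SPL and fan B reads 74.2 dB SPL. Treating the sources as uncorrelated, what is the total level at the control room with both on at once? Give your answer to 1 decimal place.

Uncorrelated sources add in intensity (power), not in dB.
L_total = 10·log₁₀(10^(78.6/10) + 10^(74.2/10)) = 10·log₁₀(98750000) = 79.9 dB SPL.

79.9 dB SPL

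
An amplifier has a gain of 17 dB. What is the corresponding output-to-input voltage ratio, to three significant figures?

7.08

Voltage ratio = 10^(dB/20).
10^(17/20) = 10^(0.8500) = 7.08.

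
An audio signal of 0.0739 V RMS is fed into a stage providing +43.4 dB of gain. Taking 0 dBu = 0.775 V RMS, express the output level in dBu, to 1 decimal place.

Input level: 20·log₁₀(0.0739/0.775) = -20.41 dBu.
Output: -20.41 + 43.4 = +23.0 dBu.

+23.0 dBu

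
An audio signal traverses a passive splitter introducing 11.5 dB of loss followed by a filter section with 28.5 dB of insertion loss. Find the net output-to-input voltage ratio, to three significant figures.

Net gain = (−11.5) + (−28.5) = -40.0 dB.
Voltage ratio = 10^(-40.0/20) = 0.0100.

0.0100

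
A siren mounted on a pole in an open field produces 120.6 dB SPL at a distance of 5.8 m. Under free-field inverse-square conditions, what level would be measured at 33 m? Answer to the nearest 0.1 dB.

For a point source in a free field, ΔL = −20·log₁₀(d₂/d₁).
ΔL = −20·log₁₀(33/5.8) = -15.10 dB, so L₂ = 120.6 + (-15.10) = 105.5 dB SPL.

105.5 dB SPL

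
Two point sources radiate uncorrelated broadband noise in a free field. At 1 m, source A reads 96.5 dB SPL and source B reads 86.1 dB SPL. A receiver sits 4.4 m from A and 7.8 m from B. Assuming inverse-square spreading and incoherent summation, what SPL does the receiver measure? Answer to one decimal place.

At the listener: L_A = 96.5 − 20·log₁₀(4.4) = 83.63 dB; L_B = 86.1 − 20·log₁₀(7.8) = 68.26 dB.
Combined: 10·log₁₀(10^(83.63/10)+10^(68.26/10)) = 83.8 dB SPL.

83.8 dB SPL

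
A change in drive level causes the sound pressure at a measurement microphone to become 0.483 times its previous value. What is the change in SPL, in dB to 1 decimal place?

-6.3 dB

Sound pressure is an amplitude quantity: ΔL = 20·log₁₀(p₂/p₁).
20·log₁₀(0.483) = -6.3 dB.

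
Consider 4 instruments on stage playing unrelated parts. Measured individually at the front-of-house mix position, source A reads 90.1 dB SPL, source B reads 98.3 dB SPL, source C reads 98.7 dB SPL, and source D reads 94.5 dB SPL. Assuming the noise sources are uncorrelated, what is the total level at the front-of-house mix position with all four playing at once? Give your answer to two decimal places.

102.56 dB SPL

Incoherent sources sum as intensities:
L_total = 10·log₁₀(10^(90.1/10) + 10^(98.3/10) + 10^(98.7/10) + 10^(94.5/10)) = 10·log₁₀(18016000000) = 102.56 dB SPL.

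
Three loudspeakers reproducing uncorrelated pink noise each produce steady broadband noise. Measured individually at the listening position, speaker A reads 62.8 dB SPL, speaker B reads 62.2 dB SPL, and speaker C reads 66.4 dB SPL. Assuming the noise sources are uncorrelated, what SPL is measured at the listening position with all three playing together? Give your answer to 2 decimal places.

Add the sources as powers (linear), then convert back to dB:
L_total = 10·log₁₀(10^(62.8/10) + 10^(62.2/10) + 10^(66.4/10)) = 10·log₁₀(7930000) = 68.99 dB SPL.

68.99 dB SPL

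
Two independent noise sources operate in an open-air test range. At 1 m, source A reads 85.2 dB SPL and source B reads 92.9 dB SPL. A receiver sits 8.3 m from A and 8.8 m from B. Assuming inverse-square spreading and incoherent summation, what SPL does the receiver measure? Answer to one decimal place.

At the listener: L_A = 85.2 − 20·log₁₀(8.3) = 66.82 dB; L_B = 92.9 − 20·log₁₀(8.8) = 74.01 dB.
Combined: 10·log₁₀(10^(66.82/10)+10^(74.01/10)) = 74.8 dB SPL.

74.8 dB SPL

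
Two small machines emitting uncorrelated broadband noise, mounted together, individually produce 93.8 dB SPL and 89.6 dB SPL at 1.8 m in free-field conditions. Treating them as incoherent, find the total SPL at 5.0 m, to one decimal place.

86.3 dB SPL

Combined at 1.8 m: 10·log₁₀(10^(93.8/10)+10^(89.6/10)) = 95.20 dB SPL.
Then apply −20·log₁₀(5.0/1.8) = -8.87 dB → 86.3 dB SPL.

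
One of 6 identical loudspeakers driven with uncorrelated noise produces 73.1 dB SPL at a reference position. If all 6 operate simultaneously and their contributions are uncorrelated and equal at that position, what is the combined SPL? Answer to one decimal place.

80.9 dB SPL

6 equal incoherent sources raise the level by 10·log₁₀(6) = 7.78 dB.
L_total = 73.1 + 7.78 = 80.9 dB SPL.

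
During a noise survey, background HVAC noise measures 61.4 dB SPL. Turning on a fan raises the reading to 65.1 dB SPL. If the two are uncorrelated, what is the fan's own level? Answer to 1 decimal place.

62.7 dB SPL

Remove the background by subtracting linear intensities:
L_src = 10·log₁₀(10^(65.1/10) − 10^(61.4/10)) = 10·log₁₀(1856000) = 62.7 dB SPL.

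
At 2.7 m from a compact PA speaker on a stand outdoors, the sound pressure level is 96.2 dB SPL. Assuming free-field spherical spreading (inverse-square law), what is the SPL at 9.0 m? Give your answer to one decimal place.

85.7 dB SPL

Inverse-square spreading gives ΔL = −20·log₁₀(d₂/d₁).
ΔL = −20·log₁₀(9.0/2.7) = -10.46 dB, so L₂ = 96.2 + (-10.46) = 85.7 dB SPL.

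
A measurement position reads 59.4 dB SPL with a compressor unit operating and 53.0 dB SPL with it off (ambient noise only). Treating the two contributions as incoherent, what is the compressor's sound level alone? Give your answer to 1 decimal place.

Remove the background by subtracting linear intensities:
L_src = 10·log₁₀(10^(59.4/10) − 10^(53.0/10)) = 10·log₁₀(671400) = 58.3 dB SPL.

58.3 dB SPL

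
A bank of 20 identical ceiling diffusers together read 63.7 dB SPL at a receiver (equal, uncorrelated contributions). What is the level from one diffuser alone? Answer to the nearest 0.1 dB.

20 equal incoherent sources add 10·log₁₀(20) = 13.01 dB over one source.
L_one = 63.7 − 13.01 = 50.7 dB SPL.

50.7 dB SPL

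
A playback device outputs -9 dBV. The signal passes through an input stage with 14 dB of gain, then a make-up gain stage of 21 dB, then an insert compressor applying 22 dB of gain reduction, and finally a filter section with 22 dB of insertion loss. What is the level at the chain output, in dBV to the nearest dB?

Gain stages sum in dB:
-9 + 14 + 21 − 22 − 22 = -18 dBV.

-18 dBV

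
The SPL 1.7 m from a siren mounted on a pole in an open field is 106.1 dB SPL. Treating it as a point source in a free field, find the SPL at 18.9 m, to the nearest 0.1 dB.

Free-field point source: level drops by 20·log₁₀ of the distance ratio.
ΔL = −20·log₁₀(18.9/1.7) = -20.92 dB, so L₂ = 106.1 + (-20.92) = 85.2 dB SPL.

85.2 dB SPL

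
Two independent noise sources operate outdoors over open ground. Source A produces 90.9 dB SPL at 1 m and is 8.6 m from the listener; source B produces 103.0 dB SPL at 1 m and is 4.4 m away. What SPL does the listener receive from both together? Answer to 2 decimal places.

90.20 dB SPL

At the listener: L_A = 90.9 − 20·log₁₀(8.6) = 72.210 dB; L_B = 103.0 − 20·log₁₀(4.4) = 90.131 dB.
Combined: 10·log₁₀(10^(72.210/10)+10^(90.131/10)) = 90.20 dB SPL.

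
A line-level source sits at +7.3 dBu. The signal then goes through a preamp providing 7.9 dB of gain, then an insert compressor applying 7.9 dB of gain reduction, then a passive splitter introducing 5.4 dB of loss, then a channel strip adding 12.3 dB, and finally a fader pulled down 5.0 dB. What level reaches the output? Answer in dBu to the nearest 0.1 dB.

In dB, series stages simply add:
+7.3 + 7.9 − 7.9 − 5.4 + 12.3 − 5.0 = +9.2 dBu.

+9.2 dBu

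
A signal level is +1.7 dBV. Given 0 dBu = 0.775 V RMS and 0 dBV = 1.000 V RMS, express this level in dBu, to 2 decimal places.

The offset between the scales is 20·log₁₀(0.775/1.000) = −2.214 dB.
So dBu = +1.7 + 2.214 = +3.91 dBu.

+3.91 dBu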